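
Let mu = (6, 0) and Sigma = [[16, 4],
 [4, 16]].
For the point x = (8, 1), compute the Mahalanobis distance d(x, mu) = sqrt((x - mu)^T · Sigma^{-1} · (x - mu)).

Step 1 — centre the observation: (x - mu) = (2, 1).

Step 2 — invert Sigma. det(Sigma) = 16·16 - (4)² = 240.
  Sigma^{-1} = (1/det) · [[d, -b], [-b, a]] = [[0.0667, -0.0167],
 [-0.0167, 0.0667]].

Step 3 — form the quadratic (x - mu)^T · Sigma^{-1} · (x - mu):
  Sigma^{-1} · (x - mu) = (0.1167, 0.0333).
  (x - mu)^T · [Sigma^{-1} · (x - mu)] = (2)·(0.1167) + (1)·(0.0333) = 0.2667.

Step 4 — take square root: d = √(0.2667) ≈ 0.5164.

d(x, mu) = √(0.2667) ≈ 0.5164


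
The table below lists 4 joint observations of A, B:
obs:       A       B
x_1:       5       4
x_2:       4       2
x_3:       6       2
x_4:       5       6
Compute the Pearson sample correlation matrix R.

Step 1 — column means:
  mean(A) = (5 + 4 + 6 + 5) / 4 = 20/4 = 5
  mean(B) = (4 + 2 + 2 + 6) / 4 = 14/4 = 3.5

Step 2 — sample variances and covariances s[i,j] = (1/(n-1)) · Σ_k (x_{k,i} - mean_i) · (x_{k,j} - mean_j), with n-1 = 3:
  s[A,A] = ((0)·(0) + (-1)·(-1) + (1)·(1) + (0)·(0)) / 3 = 2/3 = 0.6667
  s[A,B] = ((0)·(0.5) + (-1)·(-1.5) + (1)·(-1.5) + (0)·(2.5)) / 3 = 0/3 = 0
  s[B,B] = ((0.5)·(0.5) + (-1.5)·(-1.5) + (-1.5)·(-1.5) + (2.5)·(2.5)) / 3 = 11/3 = 3.6667
  Sample standard deviations s_i = √(s[i,i]):
  s(A) = √(0.6667) = 0.8165
  s(B) = √(3.6667) = 1.9149

Step 3 — r_{ij} = s_{ij} / (s_i · s_j):
  r[A,A] = 1 (diagonal).
  r[A,B] = 0 / (0.8165 · 1.9149) = 0 / 1.5635 = 0
  r[B,B] = 1 (diagonal).

R is symmetric with unit diagonal. Assembling:

R = [[1, 0],
 [0, 1]]


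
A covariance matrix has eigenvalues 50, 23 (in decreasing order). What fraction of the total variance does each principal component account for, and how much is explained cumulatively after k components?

Step 1 — total variance = trace(Sigma) = Σ λ_i = 50 + 23 = 73.

Step 2 — fraction explained by component i = λ_i / Σ λ:
  PC1: 50/73 = 0.6849
  PC2: 23/73 = 0.3151

Step 3 — cumulative fraction after k components = (λ_1 + ... + λ_k) / Σ λ:
  k = 1: 50/73 = 0.6849
  k = 2: (50 + 23)/73 = 73/73 = 1

Summary (fraction, with percent):

explained: PC1 0.6849 (68.49%), PC2 0.3151 (31.51%);  cumulative: 0.6849, 1


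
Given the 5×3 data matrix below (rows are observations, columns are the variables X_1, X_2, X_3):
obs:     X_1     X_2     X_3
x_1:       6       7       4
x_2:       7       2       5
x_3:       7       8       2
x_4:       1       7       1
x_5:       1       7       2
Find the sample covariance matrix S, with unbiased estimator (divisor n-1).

Step 1 — column means:
  mean(X_1) = (6 + 7 + 7 + 1 + 1) / 5 = 22/5 = 4.4
  mean(X_2) = (7 + 2 + 8 + 7 + 7) / 5 = 31/5 = 6.2
  mean(X_3) = (4 + 5 + 2 + 1 + 2) / 5 = 14/5 = 2.8

Step 2 — sample covariance S[i,j] = (1/(n-1)) · Σ_k (x_{k,i} - mean_i) · (x_{k,j} - mean_j), with n-1 = 4.
  S[X_1,X_1] = ((1.6)·(1.6) + (2.6)·(2.6) + (2.6)·(2.6) + (-3.4)·(-3.4) + (-3.4)·(-3.4)) / 4 = 39.2/4 = 9.8
  S[X_1,X_2] = ((1.6)·(0.8) + (2.6)·(-4.2) + (2.6)·(1.8) + (-3.4)·(0.8) + (-3.4)·(0.8)) / 4 = -10.4/4 = -2.6
  S[X_1,X_3] = ((1.6)·(1.2) + (2.6)·(2.2) + (2.6)·(-0.8) + (-3.4)·(-1.8) + (-3.4)·(-0.8)) / 4 = 14.4/4 = 3.6
  S[X_2,X_2] = ((0.8)·(0.8) + (-4.2)·(-4.2) + (1.8)·(1.8) + (0.8)·(0.8) + (0.8)·(0.8)) / 4 = 22.8/4 = 5.7
  S[X_2,X_3] = ((0.8)·(1.2) + (-4.2)·(2.2) + (1.8)·(-0.8) + (0.8)·(-1.8) + (0.8)·(-0.8)) / 4 = -11.8/4 = -2.95
  S[X_3,X_3] = ((1.2)·(1.2) + (2.2)·(2.2) + (-0.8)·(-0.8) + (-1.8)·(-1.8) + (-0.8)·(-0.8)) / 4 = 10.8/4 = 2.7

S is symmetric (S[j,i] = S[i,j]). Assembling:

S = [[9.8, -2.6, 3.6],
 [-2.6, 5.7, -2.95],
 [3.6, -2.95, 2.7]]


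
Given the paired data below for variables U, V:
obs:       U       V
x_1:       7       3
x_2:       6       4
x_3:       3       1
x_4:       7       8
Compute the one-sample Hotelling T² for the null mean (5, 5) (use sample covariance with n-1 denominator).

Step 1 — sample mean vector:
  mean(U) = (7 + 6 + 3 + 7) / 4 = 23/4 = 5.75
  mean(V) = (3 + 4 + 1 + 8) / 4 = 16/4 = 4
  x̄ = (5.75, 4),  deviation x̄ - mu_0 = (5.75, 4) - (5, 5) = (0.75, -1).

Step 2 — sample covariance matrix, S[i,j] = (1/(n-1)) · Σ_k (x_{k,i} - mean_i) · (x_{k,j} - mean_j), divisor n-1 = 3:
  S[U,U] = ((1.25)·(1.25) + (0.25)·(0.25) + (-2.75)·(-2.75) + (1.25)·(1.25)) / 3 = 10.75/3 = 3.5833
  S[U,V] = ((1.25)·(-1) + (0.25)·(0) + (-2.75)·(-3) + (1.25)·(4)) / 3 = 12/3 = 4
  S[V,V] = ((-1)·(-1) + (0)·(0) + (-3)·(-3) + (4)·(4)) / 3 = 26/3 = 8.6667
  S = [[3.5833, 4],
 [4, 8.6667]].

Step 3 — invert S. det(S) = 3.5833·8.6667 - (4)² = 15.0556.
  S^{-1} = (1/det) · [[d, -b], [-b, a]] = [[0.5756, -0.2657],
 [-0.2657, 0.238]].

Step 4 — quadratic form (x̄ - mu_0)^T · S^{-1} · (x̄ - mu_0):
  S^{-1} · (x̄ - mu_0) = (0.6974, -0.4373),
  (x̄ - mu_0)^T · [...] = (0.75)·(0.6974) + (-1)·(-0.4373) = 0.9603.

Step 5 — scale by n: T² = 4 · 0.9603 = 3.8413.

T² ≈ 3.8413


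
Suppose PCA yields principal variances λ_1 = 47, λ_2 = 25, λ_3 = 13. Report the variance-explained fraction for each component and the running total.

Step 1 — total variance = trace(Sigma) = Σ λ_i = 47 + 25 + 13 = 85.

Step 2 — fraction explained by component i = λ_i / Σ λ:
  PC1: 47/85 = 0.5529
  PC2: 25/85 = 0.2941
  PC3: 13/85 = 0.1529

Step 3 — cumulative fraction after k components = (λ_1 + ... + λ_k) / Σ λ:
  k = 1: 47/85 = 0.5529
  k = 2: (47 + 25)/85 = 72/85 = 0.8471
  k = 3: (47 + 25 + 13)/85 = 85/85 = 1

Summary (fraction, with percent):

explained: PC1 0.5529 (55.29%), PC2 0.2941 (29.41%), PC3 0.1529 (15.29%);  cumulative: 0.5529, 0.8471, 1


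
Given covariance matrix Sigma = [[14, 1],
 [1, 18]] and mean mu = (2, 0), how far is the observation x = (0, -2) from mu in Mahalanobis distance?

Step 1 — centre the observation: (x - mu) = (-2, -2).

Step 2 — invert Sigma. det(Sigma) = 14·18 - (1)² = 251.
  Sigma^{-1} = (1/det) · [[d, -b], [-b, a]] = [[0.0717, -0.004],
 [-0.004, 0.0558]].

Step 3 — form the quadratic (x - mu)^T · Sigma^{-1} · (x - mu):
  Sigma^{-1} · (x - mu) = (-0.1355, -0.1036).
  (x - mu)^T · [Sigma^{-1} · (x - mu)] = (-2)·(-0.1355) + (-2)·(-0.1036) = 0.4781.

Step 4 — take square root: d = √(0.4781) ≈ 0.6914.

d(x, mu) = √(0.4781) ≈ 0.6914


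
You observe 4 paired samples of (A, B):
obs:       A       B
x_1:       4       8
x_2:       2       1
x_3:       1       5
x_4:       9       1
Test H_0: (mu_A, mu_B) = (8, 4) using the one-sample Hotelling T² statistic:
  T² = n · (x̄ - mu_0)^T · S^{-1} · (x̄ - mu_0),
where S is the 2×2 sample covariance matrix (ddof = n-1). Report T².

Step 1 — sample mean vector:
  mean(A) = (4 + 2 + 1 + 9) / 4 = 16/4 = 4
  mean(B) = (8 + 1 + 5 + 1) / 4 = 15/4 = 3.75
  x̄ = (4, 3.75),  deviation x̄ - mu_0 = (4, 3.75) - (8, 4) = (-4, -0.25).

Step 2 — sample covariance matrix, S[i,j] = (1/(n-1)) · Σ_k (x_{k,i} - mean_i) · (x_{k,j} - mean_j), divisor n-1 = 3:
  S[A,A] = ((0)·(0) + (-2)·(-2) + (-3)·(-3) + (5)·(5)) / 3 = 38/3 = 12.6667
  S[A,B] = ((0)·(4.25) + (-2)·(-2.75) + (-3)·(1.25) + (5)·(-2.75)) / 3 = -12/3 = -4
  S[B,B] = ((4.25)·(4.25) + (-2.75)·(-2.75) + (1.25)·(1.25) + (-2.75)·(-2.75)) / 3 = 34.75/3 = 11.5833
  S = [[12.6667, -4],
 [-4, 11.5833]].

Step 3 — invert S. det(S) = 12.6667·11.5833 - (-4)² = 130.7222.
  S^{-1} = (1/det) · [[d, -b], [-b, a]] = [[0.0886, 0.0306],
 [0.0306, 0.0969]].

Step 4 — quadratic form (x̄ - mu_0)^T · S^{-1} · (x̄ - mu_0):
  S^{-1} · (x̄ - mu_0) = (-0.3621, -0.1466),
  (x̄ - mu_0)^T · [...] = (-4)·(-0.3621) + (-0.25)·(-0.1466) = 1.485.

Step 5 — scale by n: T² = 4 · 1.485 = 5.9401.

T² ≈ 5.9401


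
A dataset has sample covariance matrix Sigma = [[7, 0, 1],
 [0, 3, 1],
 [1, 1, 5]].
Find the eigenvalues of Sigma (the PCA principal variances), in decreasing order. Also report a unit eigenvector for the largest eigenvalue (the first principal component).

Step 1 — characteristic polynomial p(λ) = det(λI - Sigma) = λ³ - tr·λ² + c_1·λ - det, where tr = trace, c_1 = sum of the principal 2×2 minors, det = det(Sigma):
  tr = 7 + 3 + 5 = 15,
  c_1 = (7·3 - (0)²) + (7·5 - (1)²) + (3·5 - (1)²) = 21 + 34 + 14 = 69,
  det = 7·(3·5 - (1)²) - (0)·((0)·5 - (1)·(1)) + (1)·((0)·(1) - 3·(1)) = 7·(14) - (0)·(-1) + (1)·(-3) = 95.
  So p(λ) = λ³ - 15λ² + 69λ - 95.
Step 2 — look for an integer root (rational root theorem: any rational root is an integer divisor of 95). Testing λ = 5:
  p(5) = 125 - 375 + 345 - 95 = 0  ✓
  Dividing out (λ - 5): p(λ) = (λ - 5)(λ² - 10λ + 19).
Step 3 — remaining eigenvalues from the quadratic λ² - 10λ + 19 = 0:
  Δ = 10² - 4·19 = 100 - 76 = 24,  λ = (10 ± √24)/2 = (10 ± 4.899)/2 ≈ 7.4495 or 2.5505.
  Sorted: λ_1 = 7.4495,  λ_2 = 5,  λ_3 = 2.5505  (check: sum = 15 = tr ✓).

Step 4 — unit eigenvector for λ_1 ≈ 7.4495: v spans the null space of (Sigma - λ_1 I), whose rows are
  r_1 = (-0.4495, 0, 1),  r_2 = (0, -4.4495, 1),  r_3 = (1, 1, -2.4495).
  v is orthogonal to every row, so take v ∝ r_1 × r_2 = ((0)·(1) - (1)·(-4.4495), (1)·(0) - (-0.4495)·(1), (-0.4495)·(-4.4495) - (0)·(0)) ≈ (4.4495, 0.4495, 2).
  Let u = (4.4495, 0.4495, 2).
  ||u|| = √((4.4495)² + (0.4495)² + (2)²) = √(24) ≈ 4.899,  v_1 = u/||u|| ≈ (0.9082, 0.0918, 0.4082) (||v_1|| = 1).

λ_1 = 7.4495,  λ_2 = 5,  λ_3 = 2.5505;  v_1 ≈ (0.9082, 0.0918, 0.4082)


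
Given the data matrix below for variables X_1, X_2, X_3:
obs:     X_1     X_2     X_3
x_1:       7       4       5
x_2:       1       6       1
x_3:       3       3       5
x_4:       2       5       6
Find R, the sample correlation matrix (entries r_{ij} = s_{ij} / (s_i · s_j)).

Step 1 — column means:
  mean(X_1) = (7 + 1 + 3 + 2) / 4 = 13/4 = 3.25
  mean(X_2) = (4 + 6 + 3 + 5) / 4 = 18/4 = 4.5
  mean(X_3) = (5 + 1 + 5 + 6) / 4 = 17/4 = 4.25

Step 2 — sample variances and covariances s[i,j] = (1/(n-1)) · Σ_k (x_{k,i} - mean_i) · (x_{k,j} - mean_j), with n-1 = 3:
  s[X_1,X_1] = ((3.75)·(3.75) + (-2.25)·(-2.25) + (-0.25)·(-0.25) + (-1.25)·(-1.25)) / 3 = 20.75/3 = 6.9167
  s[X_1,X_2] = ((3.75)·(-0.5) + (-2.25)·(1.5) + (-0.25)·(-1.5) + (-1.25)·(0.5)) / 3 = -5.5/3 = -1.8333
  s[X_1,X_3] = ((3.75)·(0.75) + (-2.25)·(-3.25) + (-0.25)·(0.75) + (-1.25)·(1.75)) / 3 = 7.75/3 = 2.5833
  s[X_2,X_2] = ((-0.5)·(-0.5) + (1.5)·(1.5) + (-1.5)·(-1.5) + (0.5)·(0.5)) / 3 = 5/3 = 1.6667
  s[X_2,X_3] = ((-0.5)·(0.75) + (1.5)·(-3.25) + (-1.5)·(0.75) + (0.5)·(1.75)) / 3 = -5.5/3 = -1.8333
  s[X_3,X_3] = ((0.75)·(0.75) + (-3.25)·(-3.25) + (0.75)·(0.75) + (1.75)·(1.75)) / 3 = 14.75/3 = 4.9167
  Sample standard deviations s_i = √(s[i,i]):
  s(X_1) = √(6.9167) = 2.63
  s(X_2) = √(1.6667) = 1.291
  s(X_3) = √(4.9167) = 2.2174

Step 3 — r_{ij} = s_{ij} / (s_i · s_j):
  r[X_1,X_1] = 1 (diagonal).
  r[X_1,X_2] = -1.8333 / (2.63 · 1.291) = -1.8333 / 3.3953 = -0.54
  r[X_1,X_3] = 2.5833 / (2.63 · 2.2174) = 2.5833 / 5.8315 = 0.443
  r[X_2,X_2] = 1 (diagonal).
  r[X_2,X_3] = -1.8333 / (1.291 · 2.2174) = -1.8333 / 2.8626 = -0.6404
  r[X_3,X_3] = 1 (diagonal).

R is symmetric with unit diagonal. Assembling:

R = [[1, -0.54, 0.443],
 [-0.54, 1, -0.6404],
 [0.443, -0.6404, 1]]


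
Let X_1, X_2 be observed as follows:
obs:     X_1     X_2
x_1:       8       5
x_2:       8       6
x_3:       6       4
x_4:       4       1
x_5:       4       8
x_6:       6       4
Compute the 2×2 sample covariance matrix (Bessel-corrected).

Step 1 — column means:
  mean(X_1) = (8 + 8 + 6 + 4 + 4 + 6) / 6 = 36/6 = 6
  mean(X_2) = (5 + 6 + 4 + 1 + 8 + 4) / 6 = 28/6 = 4.6667

Step 2 — sample covariance S[i,j] = (1/(n-1)) · Σ_k (x_{k,i} - mean_i) · (x_{k,j} - mean_j), with n-1 = 5.
  S[X_1,X_1] = ((2)·(2) + (2)·(2) + (0)·(0) + (-2)·(-2) + (-2)·(-2) + (0)·(0)) / 5 = 16/5 = 3.2
  S[X_1,X_2] = ((2)·(0.3333) + (2)·(1.3333) + (0)·(-0.6667) + (-2)·(-3.6667) + (-2)·(3.3333) + (0)·(-0.6667)) / 5 = 4/5 = 0.8
  S[X_2,X_2] = ((0.3333)·(0.3333) + (1.3333)·(1.3333) + (-0.6667)·(-0.6667) + (-3.6667)·(-3.6667) + (3.3333)·(3.3333) + (-0.6667)·(-0.6667)) / 5 = 27.3333/5 = 5.4667

S is symmetric (S[j,i] = S[i,j]). Assembling:

S = [[3.2, 0.8],
 [0.8, 5.4667]]


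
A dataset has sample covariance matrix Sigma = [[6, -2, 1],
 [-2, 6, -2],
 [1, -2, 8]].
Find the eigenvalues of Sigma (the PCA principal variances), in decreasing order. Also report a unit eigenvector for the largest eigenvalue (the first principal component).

Step 1 — characteristic polynomial p(λ) = det(λI - Sigma) = λ³ - tr·λ² + c_1·λ - det, where tr = trace, c_1 = sum of the principal 2×2 minors, det = det(Sigma):
  tr = 6 + 6 + 8 = 20,
  c_1 = (6·6 - (-2)²) + (6·8 - (1)²) + (6·8 - (-2)²) = 32 + 47 + 44 = 123,
  det = 6·(6·8 - (-2)²) - (-2)·((-2)·8 - (-2)·(1)) + (1)·((-2)·(-2) - 6·(1)) = 6·(44) - (-2)·(-14) + (1)·(-2) = 234.
  So p(λ) = λ³ - 20λ² + 123λ - 234.
Step 2 — look for an integer root (rational root theorem: any rational root is an integer divisor of 234). Testing λ = 6:
  p(6) = 216 - 720 + 738 - 234 = 0  ✓
  Dividing out (λ - 6): p(λ) = (λ - 6)(λ² - 14λ + 39).
Step 3 — remaining eigenvalues from the quadratic λ² - 14λ + 39 = 0:
  Δ = 14² - 4·39 = 196 - 156 = 40,  λ = (14 ± √40)/2 = (14 ± 6.3246)/2 ≈ 10.1623 or 3.8377.
  Sorted: λ_1 = 10.1623,  λ_2 = 6,  λ_3 = 3.8377  (check: sum = 20 = tr ✓).

Step 4 — unit eigenvector for λ_1 ≈ 10.1623: v spans the null space of (Sigma - λ_1 I), whose rows are
  r_1 = (-4.1623, -2, 1),  r_2 = (-2, -4.1623, -2),  r_3 = (1, -2, -2.1623).
  v is orthogonal to every row, so take v ∝ r_1 × r_2 = ((-2)·(-2) - (1)·(-4.1623), (1)·(-2) - (-4.1623)·(-2), (-4.1623)·(-4.1623) - (-2)·(-2)) ≈ (8.1623, -10.3246, 13.3246).
  Let u = (8.1623, -10.3246, 13.3246).
  ||u|| = √((8.1623)² + (-10.3246)² + (13.3246)²) = √(350.763) ≈ 18.7287,  v_1 = u/||u|| ≈ (0.4358, -0.5513, 0.7115) (||v_1|| = 1).

λ_1 = 10.1623,  λ_2 = 6,  λ_3 = 3.8377;  v_1 ≈ (0.4358, -0.5513, 0.7115)


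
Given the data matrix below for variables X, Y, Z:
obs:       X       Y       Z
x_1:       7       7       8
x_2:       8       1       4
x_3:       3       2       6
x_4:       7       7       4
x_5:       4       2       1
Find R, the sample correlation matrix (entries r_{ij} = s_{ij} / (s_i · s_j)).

Step 1 — column means:
  mean(X) = (7 + 8 + 3 + 7 + 4) / 5 = 29/5 = 5.8
  mean(Y) = (7 + 1 + 2 + 7 + 2) / 5 = 19/5 = 3.8
  mean(Z) = (8 + 4 + 6 + 4 + 1) / 5 = 23/5 = 4.6

Step 2 — sample variances and covariances s[i,j] = (1/(n-1)) · Σ_k (x_{k,i} - mean_i) · (x_{k,j} - mean_j), with n-1 = 4:
  s[X,X] = ((1.2)·(1.2) + (2.2)·(2.2) + (-2.8)·(-2.8) + (1.2)·(1.2) + (-1.8)·(-1.8)) / 4 = 18.8/4 = 4.7
  s[X,Y] = ((1.2)·(3.2) + (2.2)·(-2.8) + (-2.8)·(-1.8) + (1.2)·(3.2) + (-1.8)·(-1.8)) / 4 = 9.8/4 = 2.45
  s[X,Z] = ((1.2)·(3.4) + (2.2)·(-0.6) + (-2.8)·(1.4) + (1.2)·(-0.6) + (-1.8)·(-3.6)) / 4 = 4.6/4 = 1.15
  s[Y,Y] = ((3.2)·(3.2) + (-2.8)·(-2.8) + (-1.8)·(-1.8) + (3.2)·(3.2) + (-1.8)·(-1.8)) / 4 = 34.8/4 = 8.7
  s[Y,Z] = ((3.2)·(3.4) + (-2.8)·(-0.6) + (-1.8)·(1.4) + (3.2)·(-0.6) + (-1.8)·(-3.6)) / 4 = 14.6/4 = 3.65
  s[Z,Z] = ((3.4)·(3.4) + (-0.6)·(-0.6) + (1.4)·(1.4) + (-0.6)·(-0.6) + (-3.6)·(-3.6)) / 4 = 27.2/4 = 6.8
  Sample standard deviations s_i = √(s[i,i]):
  s(X) = √(4.7) = 2.1679
  s(Y) = √(8.7) = 2.9496
  s(Z) = √(6.8) = 2.6077

Step 3 — r_{ij} = s_{ij} / (s_i · s_j):
  r[X,X] = 1 (diagonal).
  r[X,Y] = 2.45 / (2.1679 · 2.9496) = 2.45 / 6.3945 = 0.3831
  r[X,Z] = 1.15 / (2.1679 · 2.6077) = 1.15 / 5.6533 = 0.2034
  r[Y,Y] = 1 (diagonal).
  r[Y,Z] = 3.65 / (2.9496 · 2.6077) = 3.65 / 7.6916 = 0.4745
  r[Z,Z] = 1 (diagonal).

R is symmetric with unit diagonal. Assembling:

R = [[1, 0.3831, 0.2034],
 [0.3831, 1, 0.4745],
 [0.2034, 0.4745, 1]]


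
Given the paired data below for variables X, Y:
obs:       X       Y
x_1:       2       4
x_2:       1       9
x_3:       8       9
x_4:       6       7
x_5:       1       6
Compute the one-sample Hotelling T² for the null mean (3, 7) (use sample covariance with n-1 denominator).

Step 1 — sample mean vector:
  mean(X) = (2 + 1 + 8 + 6 + 1) / 5 = 18/5 = 3.6
  mean(Y) = (4 + 9 + 9 + 7 + 6) / 5 = 35/5 = 7
  x̄ = (3.6, 7),  deviation x̄ - mu_0 = (3.6, 7) - (3, 7) = (0.6, 0).

Step 2 — sample covariance matrix, S[i,j] = (1/(n-1)) · Σ_k (x_{k,i} - mean_i) · (x_{k,j} - mean_j), divisor n-1 = 4:
  S[X,X] = ((-1.6)·(-1.6) + (-2.6)·(-2.6) + (4.4)·(4.4) + (2.4)·(2.4) + (-2.6)·(-2.6)) / 4 = 41.2/4 = 10.3
  S[X,Y] = ((-1.6)·(-3) + (-2.6)·(2) + (4.4)·(2) + (2.4)·(0) + (-2.6)·(-1)) / 4 = 11/4 = 2.75
  S[Y,Y] = ((-3)·(-3) + (2)·(2) + (2)·(2) + (0)·(0) + (-1)·(-1)) / 4 = 18/4 = 4.5
  S = [[10.3, 2.75],
 [2.75, 4.5]].

Step 3 — invert S. det(S) = 10.3·4.5 - (2.75)² = 38.7875.
  S^{-1} = (1/det) · [[d, -b], [-b, a]] = [[0.116, -0.0709],
 [-0.0709, 0.2655]].

Step 4 — quadratic form (x̄ - mu_0)^T · S^{-1} · (x̄ - mu_0):
  S^{-1} · (x̄ - mu_0) = (0.0696, -0.0425),
  (x̄ - mu_0)^T · [...] = (0.6)·(0.0696) + (0)·(-0.0425) = 0.0418.

Step 5 — scale by n: T² = 5 · 0.0418 = 0.2088.

T² ≈ 0.2088


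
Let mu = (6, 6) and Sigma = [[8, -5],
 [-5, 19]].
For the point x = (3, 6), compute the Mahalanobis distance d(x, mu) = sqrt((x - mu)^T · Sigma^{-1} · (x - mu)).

Step 1 — centre the observation: (x - mu) = (-3, 0).

Step 2 — invert Sigma. det(Sigma) = 8·19 - (-5)² = 127.
  Sigma^{-1} = (1/det) · [[d, -b], [-b, a]] = [[0.1496, 0.0394],
 [0.0394, 0.063]].

Step 3 — form the quadratic (x - mu)^T · Sigma^{-1} · (x - mu):
  Sigma^{-1} · (x - mu) = (-0.4488, -0.1181).
  (x - mu)^T · [Sigma^{-1} · (x - mu)] = (-3)·(-0.4488) + (0)·(-0.1181) = 1.3465.

Step 4 — take square root: d = √(1.3465) ≈ 1.1604.

d(x, mu) = √(1.3465) ≈ 1.1604


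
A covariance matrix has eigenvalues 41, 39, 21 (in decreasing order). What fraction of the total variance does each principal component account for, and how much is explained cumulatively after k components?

Step 1 — total variance = trace(Sigma) = Σ λ_i = 41 + 39 + 21 = 101.

Step 2 — fraction explained by component i = λ_i / Σ λ:
  PC1: 41/101 = 0.4059
  PC2: 39/101 = 0.3861
  PC3: 21/101 = 0.2079

Step 3 — cumulative fraction after k components = (λ_1 + ... + λ_k) / Σ λ:
  k = 1: 41/101 = 0.4059
  k = 2: (41 + 39)/101 = 80/101 = 0.7921
  k = 3: (41 + 39 + 21)/101 = 101/101 = 1

Summary (fraction, with percent):

explained: PC1 0.4059 (40.59%), PC2 0.3861 (38.61%), PC3 0.2079 (20.79%);  cumulative: 0.4059, 0.7921, 1


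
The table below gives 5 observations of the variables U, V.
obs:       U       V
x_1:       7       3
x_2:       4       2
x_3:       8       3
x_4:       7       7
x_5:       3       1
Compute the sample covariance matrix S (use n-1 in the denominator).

Step 1 — column means:
  mean(U) = (7 + 4 + 8 + 7 + 3) / 5 = 29/5 = 5.8
  mean(V) = (3 + 2 + 3 + 7 + 1) / 5 = 16/5 = 3.2

Step 2 — sample covariance S[i,j] = (1/(n-1)) · Σ_k (x_{k,i} - mean_i) · (x_{k,j} - mean_j), with n-1 = 4.
  S[U,U] = ((1.2)·(1.2) + (-1.8)·(-1.8) + (2.2)·(2.2) + (1.2)·(1.2) + (-2.8)·(-2.8)) / 4 = 18.8/4 = 4.7
  S[U,V] = ((1.2)·(-0.2) + (-1.8)·(-1.2) + (2.2)·(-0.2) + (1.2)·(3.8) + (-2.8)·(-2.2)) / 4 = 12.2/4 = 3.05
  S[V,V] = ((-0.2)·(-0.2) + (-1.2)·(-1.2) + (-0.2)·(-0.2) + (3.8)·(3.8) + (-2.2)·(-2.2)) / 4 = 20.8/4 = 5.2

S is symmetric (S[j,i] = S[i,j]). Assembling:

S = [[4.7, 3.05],
 [3.05, 5.2]]


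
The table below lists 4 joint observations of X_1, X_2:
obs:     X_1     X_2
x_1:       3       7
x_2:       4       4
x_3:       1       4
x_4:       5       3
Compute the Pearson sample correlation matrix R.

Step 1 — column means:
  mean(X_1) = (3 + 4 + 1 + 5) / 4 = 13/4 = 3.25
  mean(X_2) = (7 + 4 + 4 + 3) / 4 = 18/4 = 4.5

Step 2 — sample variances and covariances s[i,j] = (1/(n-1)) · Σ_k (x_{k,i} - mean_i) · (x_{k,j} - mean_j), with n-1 = 3:
  s[X_1,X_1] = ((-0.25)·(-0.25) + (0.75)·(0.75) + (-2.25)·(-2.25) + (1.75)·(1.75)) / 3 = 8.75/3 = 2.9167
  s[X_1,X_2] = ((-0.25)·(2.5) + (0.75)·(-0.5) + (-2.25)·(-0.5) + (1.75)·(-1.5)) / 3 = -2.5/3 = -0.8333
  s[X_2,X_2] = ((2.5)·(2.5) + (-0.5)·(-0.5) + (-0.5)·(-0.5) + (-1.5)·(-1.5)) / 3 = 9/3 = 3
  Sample standard deviations s_i = √(s[i,i]):
  s(X_1) = √(2.9167) = 1.7078
  s(X_2) = √(3) = 1.7321

Step 3 — r_{ij} = s_{ij} / (s_i · s_j):
  r[X_1,X_1] = 1 (diagonal).
  r[X_1,X_2] = -0.8333 / (1.7078 · 1.7321) = -0.8333 / 2.958 = -0.2817
  r[X_2,X_2] = 1 (diagonal).

R is symmetric with unit diagonal. Assembling:

R = [[1, -0.2817],
 [-0.2817, 1]]


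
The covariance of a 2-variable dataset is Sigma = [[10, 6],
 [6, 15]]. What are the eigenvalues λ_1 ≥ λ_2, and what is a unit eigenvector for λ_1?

Step 1 — characteristic polynomial of 2×2 Sigma:
  det(Sigma - λI) = λ² - trace · λ + det = 0.
  trace = 10 + 15 = 25, det = 10·15 - (6)² = 114.
Step 2 — discriminant:
  Δ = trace² - 4·det = 625 - 456 = 169.
Step 3 — eigenvalues:
  λ = (trace ± √Δ)/2 = (25 ± 13)/2,
  λ_1 = 19,  λ_2 = 6.

Step 4 — unit eigenvector for λ_1: solve (Sigma - λ_1 I)v = 0. First row:
  (10 - 19)·v_x + (6)·v_y = 0, i.e. (-9)·v_x + (6)·v_y = 0,
  so v ∝ (b, λ_1 - a) = (6, 9) = u.
  ||u|| = √((6)² + (9)²) = √(117) ≈ 10.8167,
  v_1 = u/||u|| ≈ (0.5547, 0.8321) (||v_1|| = 1).

λ_1 = 19,  λ_2 = 6;  v_1 ≈ (0.5547, 0.8321)


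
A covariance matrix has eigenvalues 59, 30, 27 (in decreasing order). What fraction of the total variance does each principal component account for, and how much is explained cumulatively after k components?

Step 1 — total variance = trace(Sigma) = Σ λ_i = 59 + 30 + 27 = 116.

Step 2 — fraction explained by component i = λ_i / Σ λ:
  PC1: 59/116 = 0.5086
  PC2: 30/116 = 0.2586
  PC3: 27/116 = 0.2328

Step 3 — cumulative fraction after k components = (λ_1 + ... + λ_k) / Σ λ:
  k = 1: 59/116 = 0.5086
  k = 2: (59 + 30)/116 = 89/116 = 0.7672
  k = 3: (59 + 30 + 27)/116 = 116/116 = 1

Summary (fraction, with percent):

explained: PC1 0.5086 (50.86%), PC2 0.2586 (25.86%), PC3 0.2328 (23.28%);  cumulative: 0.5086, 0.7672, 1


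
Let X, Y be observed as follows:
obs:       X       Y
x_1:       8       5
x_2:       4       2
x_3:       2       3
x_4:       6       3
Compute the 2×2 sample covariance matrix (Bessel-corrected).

Step 1 — column means:
  mean(X) = (8 + 4 + 2 + 6) / 4 = 20/4 = 5
  mean(Y) = (5 + 2 + 3 + 3) / 4 = 13/4 = 3.25

Step 2 — sample covariance S[i,j] = (1/(n-1)) · Σ_k (x_{k,i} - mean_i) · (x_{k,j} - mean_j), with n-1 = 3.
  S[X,X] = ((3)·(3) + (-1)·(-1) + (-3)·(-3) + (1)·(1)) / 3 = 20/3 = 6.6667
  S[X,Y] = ((3)·(1.75) + (-1)·(-1.25) + (-3)·(-0.25) + (1)·(-0.25)) / 3 = 7/3 = 2.3333
  S[Y,Y] = ((1.75)·(1.75) + (-1.25)·(-1.25) + (-0.25)·(-0.25) + (-0.25)·(-0.25)) / 3 = 4.75/3 = 1.5833

S is symmetric (S[j,i] = S[i,j]). Assembling:

S = [[6.6667, 2.3333],
 [2.3333, 1.5833]]


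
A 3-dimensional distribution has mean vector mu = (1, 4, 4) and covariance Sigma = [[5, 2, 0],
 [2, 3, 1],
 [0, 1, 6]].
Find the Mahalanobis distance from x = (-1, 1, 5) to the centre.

Step 1 — centre the observation: (x - mu) = (-2, -3, 1).

Step 2 — invert Sigma (cofactor / det for 3×3, or solve directly):
  Sigma^{-1} = [[0.2787, -0.1967, 0.0328],
 [-0.1967, 0.4918, -0.082],
 [0.0328, -0.082, 0.1803]].

Step 3 — form the quadratic (x - mu)^T · Sigma^{-1} · (x - mu):
  Sigma^{-1} · (x - mu) = (0.0656, -1.1639, 0.3607).
  (x - mu)^T · [Sigma^{-1} · (x - mu)] = (-2)·(0.0656) + (-3)·(-1.1639) + (1)·(0.3607) = 3.7213.

Step 4 — take square root: d = √(3.7213) ≈ 1.9291.

d(x, mu) = √(3.7213) ≈ 1.9291


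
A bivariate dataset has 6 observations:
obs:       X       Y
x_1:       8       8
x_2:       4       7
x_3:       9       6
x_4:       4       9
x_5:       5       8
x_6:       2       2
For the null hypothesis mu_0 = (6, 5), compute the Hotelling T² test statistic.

Step 1 — sample mean vector:
  mean(X) = (8 + 4 + 9 + 4 + 5 + 2) / 6 = 32/6 = 5.3333
  mean(Y) = (8 + 7 + 6 + 9 + 8 + 2) / 6 = 40/6 = 6.6667
  x̄ = (5.3333, 6.6667),  deviation x̄ - mu_0 = (5.3333, 6.6667) - (6, 5) = (-0.6667, 1.6667).

Step 2 — sample covariance matrix, S[i,j] = (1/(n-1)) · Σ_k (x_{k,i} - mean_i) · (x_{k,j} - mean_j), divisor n-1 = 5:
  S[X,X] = ((2.6667)·(2.6667) + (-1.3333)·(-1.3333) + (3.6667)·(3.6667) + (-1.3333)·(-1.3333) + (-0.3333)·(-0.3333) + (-3.3333)·(-3.3333)) / 5 = 35.3333/5 = 7.0667
  S[X,Y] = ((2.6667)·(1.3333) + (-1.3333)·(0.3333) + (3.6667)·(-0.6667) + (-1.3333)·(2.3333) + (-0.3333)·(1.3333) + (-3.3333)·(-4.6667)) / 5 = 12.6667/5 = 2.5333
  S[Y,Y] = ((1.3333)·(1.3333) + (0.3333)·(0.3333) + (-0.6667)·(-0.6667) + (2.3333)·(2.3333) + (1.3333)·(1.3333) + (-4.6667)·(-4.6667)) / 5 = 31.3333/5 = 6.2667
  S = [[7.0667, 2.5333],
 [2.5333, 6.2667]].

Step 3 — invert S. det(S) = 7.0667·6.2667 - (2.5333)² = 37.8667.
  S^{-1} = (1/det) · [[d, -b], [-b, a]] = [[0.1655, -0.0669],
 [-0.0669, 0.1866]].

Step 4 — quadratic form (x̄ - mu_0)^T · S^{-1} · (x̄ - mu_0):
  S^{-1} · (x̄ - mu_0) = (-0.2218, 0.3556),
  (x̄ - mu_0)^T · [...] = (-0.6667)·(-0.2218) + (1.6667)·(0.3556) = 0.7406.

Step 5 — scale by n: T² = 6 · 0.7406 = 4.4437.

T² ≈ 4.4437


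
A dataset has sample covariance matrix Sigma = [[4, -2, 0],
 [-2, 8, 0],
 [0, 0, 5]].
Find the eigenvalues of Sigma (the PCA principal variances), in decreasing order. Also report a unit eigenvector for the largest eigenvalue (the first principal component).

Step 1 — characteristic polynomial p(λ) = det(λI - Sigma) = λ³ - tr·λ² + c_1·λ - det, where tr = trace, c_1 = sum of the principal 2×2 minors, det = det(Sigma):
  tr = 4 + 8 + 5 = 17,
  c_1 = (4·8 - (-2)²) + (4·5 - (0)²) + (8·5 - (0)²) = 28 + 20 + 40 = 88,
  det = 4·(8·5 - (0)²) - (-2)·((-2)·5 - (0)·(0)) + (0)·((-2)·(0) - 8·(0)) = 4·(40) - (-2)·(-10) + (0)·(0) = 140.
  So p(λ) = λ³ - 17λ² + 88λ - 140.
Step 2 — look for an integer root (rational root theorem: any rational root is an integer divisor of 140). Testing λ = 5:
  p(5) = 125 - 425 + 440 - 140 = 0  ✓
  Dividing out (λ - 5): p(λ) = (λ - 5)(λ² - 12λ + 28).
Step 3 — remaining eigenvalues from the quadratic λ² - 12λ + 28 = 0:
  Δ = 12² - 4·28 = 144 - 112 = 32,  λ = (12 ± √32)/2 = (12 ± 5.6569)/2 ≈ 8.8284 or 3.1716.
  Sorted: λ_1 = 8.8284,  λ_2 = 5,  λ_3 = 3.1716  (check: sum = 17 = tr ✓).

Step 4 — unit eigenvector for λ_1 ≈ 8.8284: v spans the null space of (Sigma - λ_1 I), whose rows are
  r_1 = (-4.8284, -2, 0),  r_2 = (-2, -0.8284, 0),  r_3 = (0, 0, -3.8284).
  v is orthogonal to every row, so take v ∝ r_1 × r_3 = ((-2)·(-3.8284) - (0)·(0), (0)·(0) - (-4.8284)·(-3.8284), (-4.8284)·(0) - (-2)·(0)) ≈ (7.6569, -18.4853, 0).
  Let u = (7.6569, -18.4853, 0).
  ||u|| = √((7.6569)² + (-18.4853)² + (0)²) = √(400.333) ≈ 20.0083,  v_1 = u/||u|| ≈ (0.3827, -0.9239, 0) (||v_1|| = 1).

λ_1 = 8.8284,  λ_2 = 5,  λ_3 = 3.1716;  v_1 ≈ (0.3827, -0.9239, 0)


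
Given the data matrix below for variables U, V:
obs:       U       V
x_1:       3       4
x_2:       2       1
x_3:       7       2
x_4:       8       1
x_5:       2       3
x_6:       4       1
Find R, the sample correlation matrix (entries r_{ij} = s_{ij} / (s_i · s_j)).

Step 1 — column means:
  mean(U) = (3 + 2 + 7 + 8 + 2 + 4) / 6 = 26/6 = 4.3333
  mean(V) = (4 + 1 + 2 + 1 + 3 + 1) / 6 = 12/6 = 2

Step 2 — sample variances and covariances s[i,j] = (1/(n-1)) · Σ_k (x_{k,i} - mean_i) · (x_{k,j} - mean_j), with n-1 = 5:
  s[U,U] = ((-1.3333)·(-1.3333) + (-2.3333)·(-2.3333) + (2.6667)·(2.6667) + (3.6667)·(3.6667) + (-2.3333)·(-2.3333) + (-0.3333)·(-0.3333)) / 5 = 33.3333/5 = 6.6667
  s[U,V] = ((-1.3333)·(2) + (-2.3333)·(-1) + (2.6667)·(0) + (3.6667)·(-1) + (-2.3333)·(1) + (-0.3333)·(-1)) / 5 = -6/5 = -1.2
  s[V,V] = ((2)·(2) + (-1)·(-1) + (0)·(0) + (-1)·(-1) + (1)·(1) + (-1)·(-1)) / 5 = 8/5 = 1.6
  Sample standard deviations s_i = √(s[i,i]):
  s(U) = √(6.6667) = 2.582
  s(V) = √(1.6) = 1.2649

Step 3 — r_{ij} = s_{ij} / (s_i · s_j):
  r[U,U] = 1 (diagonal).
  r[U,V] = -1.2 / (2.582 · 1.2649) = -1.2 / 3.266 = -0.3674
  r[V,V] = 1 (diagonal).

R is symmetric with unit diagonal. Assembling:

R = [[1, -0.3674],
 [-0.3674, 1]]


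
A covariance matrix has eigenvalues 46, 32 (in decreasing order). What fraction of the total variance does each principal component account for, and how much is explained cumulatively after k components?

Step 1 — total variance = trace(Sigma) = Σ λ_i = 46 + 32 = 78.

Step 2 — fraction explained by component i = λ_i / Σ λ:
  PC1: 46/78 = 0.5897
  PC2: 32/78 = 0.4103

Step 3 — cumulative fraction after k components = (λ_1 + ... + λ_k) / Σ λ:
  k = 1: 46/78 = 0.5897
  k = 2: (46 + 32)/78 = 78/78 = 1

Summary (fraction, with percent):

explained: PC1 0.5897 (58.97%), PC2 0.4103 (41.03%);  cumulative: 0.5897, 1


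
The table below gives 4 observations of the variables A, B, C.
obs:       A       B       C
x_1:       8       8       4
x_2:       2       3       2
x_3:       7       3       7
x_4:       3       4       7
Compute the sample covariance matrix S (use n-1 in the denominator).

Step 1 — column means:
  mean(A) = (8 + 2 + 7 + 3) / 4 = 20/4 = 5
  mean(B) = (8 + 3 + 3 + 4) / 4 = 18/4 = 4.5
  mean(C) = (4 + 2 + 7 + 7) / 4 = 20/4 = 5

Step 2 — sample covariance S[i,j] = (1/(n-1)) · Σ_k (x_{k,i} - mean_i) · (x_{k,j} - mean_j), with n-1 = 3.
  S[A,A] = ((3)·(3) + (-3)·(-3) + (2)·(2) + (-2)·(-2)) / 3 = 26/3 = 8.6667
  S[A,B] = ((3)·(3.5) + (-3)·(-1.5) + (2)·(-1.5) + (-2)·(-0.5)) / 3 = 13/3 = 4.3333
  S[A,C] = ((3)·(-1) + (-3)·(-3) + (2)·(2) + (-2)·(2)) / 3 = 6/3 = 2
  S[B,B] = ((3.5)·(3.5) + (-1.5)·(-1.5) + (-1.5)·(-1.5) + (-0.5)·(-0.5)) / 3 = 17/3 = 5.6667
  S[B,C] = ((3.5)·(-1) + (-1.5)·(-3) + (-1.5)·(2) + (-0.5)·(2)) / 3 = -3/3 = -1
  S[C,C] = ((-1)·(-1) + (-3)·(-3) + (2)·(2) + (2)·(2)) / 3 = 18/3 = 6

S is symmetric (S[j,i] = S[i,j]). Assembling:

S = [[8.6667, 4.3333, 2],
 [4.3333, 5.6667, -1],
 [2, -1, 6]]


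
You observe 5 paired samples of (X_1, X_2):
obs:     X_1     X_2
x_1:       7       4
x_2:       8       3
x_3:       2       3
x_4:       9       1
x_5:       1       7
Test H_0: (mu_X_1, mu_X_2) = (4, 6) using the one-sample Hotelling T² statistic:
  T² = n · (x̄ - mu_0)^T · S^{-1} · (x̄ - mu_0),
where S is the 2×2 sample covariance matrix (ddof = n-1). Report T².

Step 1 — sample mean vector:
  mean(X_1) = (7 + 8 + 2 + 9 + 1) / 5 = 27/5 = 5.4
  mean(X_2) = (4 + 3 + 3 + 1 + 7) / 5 = 18/5 = 3.6
  x̄ = (5.4, 3.6),  deviation x̄ - mu_0 = (5.4, 3.6) - (4, 6) = (1.4, -2.4).

Step 2 — sample covariance matrix, S[i,j] = (1/(n-1)) · Σ_k (x_{k,i} - mean_i) · (x_{k,j} - mean_j), divisor n-1 = 4:
  S[X_1,X_1] = ((1.6)·(1.6) + (2.6)·(2.6) + (-3.4)·(-3.4) + (3.6)·(3.6) + (-4.4)·(-4.4)) / 4 = 53.2/4 = 13.3
  S[X_1,X_2] = ((1.6)·(0.4) + (2.6)·(-0.6) + (-3.4)·(-0.6) + (3.6)·(-2.6) + (-4.4)·(3.4)) / 4 = -23.2/4 = -5.8
  S[X_2,X_2] = ((0.4)·(0.4) + (-0.6)·(-0.6) + (-0.6)·(-0.6) + (-2.6)·(-2.6) + (3.4)·(3.4)) / 4 = 19.2/4 = 4.8
  S = [[13.3, -5.8],
 [-5.8, 4.8]].

Step 3 — invert S. det(S) = 13.3·4.8 - (-5.8)² = 30.2.
  S^{-1} = (1/det) · [[d, -b], [-b, a]] = [[0.1589, 0.1921],
 [0.1921, 0.4404]].

Step 4 — quadratic form (x̄ - mu_0)^T · S^{-1} · (x̄ - mu_0):
  S^{-1} · (x̄ - mu_0) = (-0.2384, -0.7881),
  (x̄ - mu_0)^T · [...] = (1.4)·(-0.2384) + (-2.4)·(-0.7881) = 1.5576.

Step 5 — scale by n: T² = 5 · 1.5576 = 7.7881.

T² ≈ 7.7881


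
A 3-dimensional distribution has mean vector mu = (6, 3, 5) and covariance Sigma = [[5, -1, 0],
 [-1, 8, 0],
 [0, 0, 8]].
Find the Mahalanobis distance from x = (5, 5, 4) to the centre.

Step 1 — centre the observation: (x - mu) = (-1, 2, -1).

Step 2 — invert Sigma (cofactor / det for 3×3, or solve directly):
  Sigma^{-1} = [[0.2051, 0.0256, 0],
 [0.0256, 0.1282, 0],
 [0, 0, 0.125]].

Step 3 — form the quadratic (x - mu)^T · Sigma^{-1} · (x - mu):
  Sigma^{-1} · (x - mu) = (-0.1538, 0.2308, -0.125).
  (x - mu)^T · [Sigma^{-1} · (x - mu)] = (-1)·(-0.1538) + (2)·(0.2308) + (-1)·(-0.125) = 0.7404.

Step 4 — take square root: d = √(0.7404) ≈ 0.8605.

d(x, mu) = √(0.7404) ≈ 0.8605


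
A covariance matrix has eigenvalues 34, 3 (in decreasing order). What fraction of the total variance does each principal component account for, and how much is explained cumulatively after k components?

Step 1 — total variance = trace(Sigma) = Σ λ_i = 34 + 3 = 37.

Step 2 — fraction explained by component i = λ_i / Σ λ:
  PC1: 34/37 = 0.9189
  PC2: 3/37 = 0.0811

Step 3 — cumulative fraction after k components = (λ_1 + ... + λ_k) / Σ λ:
  k = 1: 34/37 = 0.9189
  k = 2: (34 + 3)/37 = 37/37 = 1

Summary (fraction, with percent):

explained: PC1 0.9189 (91.89%), PC2 0.0811 (8.11%);  cumulative: 0.9189, 1


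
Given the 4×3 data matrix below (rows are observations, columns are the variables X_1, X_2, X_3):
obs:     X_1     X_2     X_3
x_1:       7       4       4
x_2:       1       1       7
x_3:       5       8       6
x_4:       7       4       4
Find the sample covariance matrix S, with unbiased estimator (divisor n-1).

Step 1 — column means:
  mean(X_1) = (7 + 1 + 5 + 7) / 4 = 20/4 = 5
  mean(X_2) = (4 + 1 + 8 + 4) / 4 = 17/4 = 4.25
  mean(X_3) = (4 + 7 + 6 + 4) / 4 = 21/4 = 5.25

Step 2 — sample covariance S[i,j] = (1/(n-1)) · Σ_k (x_{k,i} - mean_i) · (x_{k,j} - mean_j), with n-1 = 3.
  S[X_1,X_1] = ((2)·(2) + (-4)·(-4) + (0)·(0) + (2)·(2)) / 3 = 24/3 = 8
  S[X_1,X_2] = ((2)·(-0.25) + (-4)·(-3.25) + (0)·(3.75) + (2)·(-0.25)) / 3 = 12/3 = 4
  S[X_1,X_3] = ((2)·(-1.25) + (-4)·(1.75) + (0)·(0.75) + (2)·(-1.25)) / 3 = -12/3 = -4
  S[X_2,X_2] = ((-0.25)·(-0.25) + (-3.25)·(-3.25) + (3.75)·(3.75) + (-0.25)·(-0.25)) / 3 = 24.75/3 = 8.25
  S[X_2,X_3] = ((-0.25)·(-1.25) + (-3.25)·(1.75) + (3.75)·(0.75) + (-0.25)·(-1.25)) / 3 = -2.25/3 = -0.75
  S[X_3,X_3] = ((-1.25)·(-1.25) + (1.75)·(1.75) + (0.75)·(0.75) + (-1.25)·(-1.25)) / 3 = 6.75/3 = 2.25

S is symmetric (S[j,i] = S[i,j]). Assembling:

S = [[8, 4, -4],
 [4, 8.25, -0.75],
 [-4, -0.75, 2.25]]


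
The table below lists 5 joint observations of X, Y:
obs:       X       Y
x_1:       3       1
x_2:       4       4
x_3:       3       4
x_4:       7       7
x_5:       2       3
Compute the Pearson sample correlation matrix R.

Step 1 — column means:
  mean(X) = (3 + 4 + 3 + 7 + 2) / 5 = 19/5 = 3.8
  mean(Y) = (1 + 4 + 4 + 7 + 3) / 5 = 19/5 = 3.8

Step 2 — sample variances and covariances s[i,j] = (1/(n-1)) · Σ_k (x_{k,i} - mean_i) · (x_{k,j} - mean_j), with n-1 = 4:
  s[X,X] = ((-0.8)·(-0.8) + (0.2)·(0.2) + (-0.8)·(-0.8) + (3.2)·(3.2) + (-1.8)·(-1.8)) / 4 = 14.8/4 = 3.7
  s[X,Y] = ((-0.8)·(-2.8) + (0.2)·(0.2) + (-0.8)·(0.2) + (3.2)·(3.2) + (-1.8)·(-0.8)) / 4 = 13.8/4 = 3.45
  s[Y,Y] = ((-2.8)·(-2.8) + (0.2)·(0.2) + (0.2)·(0.2) + (3.2)·(3.2) + (-0.8)·(-0.8)) / 4 = 18.8/4 = 4.7
  Sample standard deviations s_i = √(s[i,i]):
  s(X) = √(3.7) = 1.9235
  s(Y) = √(4.7) = 2.1679

Step 3 — r_{ij} = s_{ij} / (s_i · s_j):
  r[X,X] = 1 (diagonal).
  r[X,Y] = 3.45 / (1.9235 · 2.1679) = 3.45 / 4.1701 = 0.8273
  r[Y,Y] = 1 (diagonal).

R is symmetric with unit diagonal. Assembling:

R = [[1, 0.8273],
 [0.8273, 1]]


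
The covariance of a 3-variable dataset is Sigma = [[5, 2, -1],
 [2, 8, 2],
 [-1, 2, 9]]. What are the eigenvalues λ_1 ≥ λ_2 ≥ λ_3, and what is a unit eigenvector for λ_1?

Step 1 — characteristic polynomial p(λ) = det(λI - Sigma) = λ³ - tr·λ² + c_1·λ - det, where tr = trace, c_1 = sum of the principal 2×2 minors, det = det(Sigma):
  tr = 5 + 8 + 9 = 22,
  c_1 = (5·8 - (2)²) + (5·9 - (-1)²) + (8·9 - (2)²) = 36 + 44 + 68 = 148,
  det = 5·(8·9 - (2)²) - (2)·((2)·9 - (2)·(-1)) + (-1)·((2)·(2) - 8·(-1)) = 5·(68) - (2)·(20) + (-1)·(12) = 288.
  So p(λ) = λ³ - 22λ² + 148λ - 288.
Step 2 — look for an integer root (rational root theorem: any rational root is an integer divisor of 288). Testing λ = 8:
  p(8) = 512 - 1408 + 1184 - 288 = 0  ✓
  Dividing out (λ - 8): p(λ) = (λ - 8)(λ² - 14λ + 36).
Step 3 — remaining eigenvalues from the quadratic λ² - 14λ + 36 = 0:
  Δ = 14² - 4·36 = 196 - 144 = 52,  λ = (14 ± √52)/2 = (14 ± 7.2111)/2 ≈ 10.6056 or 3.3944.
  Sorted: λ_1 = 10.6056,  λ_2 = 8,  λ_3 = 3.3944  (check: sum = 22 = tr ✓).

Step 4 — unit eigenvector for λ_1 ≈ 10.6056: v spans the null space of (Sigma - λ_1 I), whose rows are
  r_1 = (-5.6056, 2, -1),  r_2 = (2, -2.6056, 2),  r_3 = (-1, 2, -1.6056).
  v is orthogonal to every row, so take v ∝ r_1 × r_2 = ((2)·(2) - (-1)·(-2.6056), (-1)·(2) - (-5.6056)·(2), (-5.6056)·(-2.6056) - (2)·(2)) ≈ (1.3944, 9.2111, 10.6056).
  Let u = (1.3944, 9.2111, 10.6056).
  ||u|| = √((1.3944)² + (9.2111)² + (10.6056)²) = √(199.2666) ≈ 14.1162,  v_1 = u/||u|| ≈ (0.0988, 0.6525, 0.7513) (||v_1|| = 1).

λ_1 = 10.6056,  λ_2 = 8,  λ_3 = 3.3944;  v_1 ≈ (0.0988, 0.6525, 0.7513)


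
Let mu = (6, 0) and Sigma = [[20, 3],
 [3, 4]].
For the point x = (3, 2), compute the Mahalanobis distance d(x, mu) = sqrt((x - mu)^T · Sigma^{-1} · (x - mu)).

Step 1 — centre the observation: (x - mu) = (-3, 2).

Step 2 — invert Sigma. det(Sigma) = 20·4 - (3)² = 71.
  Sigma^{-1} = (1/det) · [[d, -b], [-b, a]] = [[0.0563, -0.0423],
 [-0.0423, 0.2817]].

Step 3 — form the quadratic (x - mu)^T · Sigma^{-1} · (x - mu):
  Sigma^{-1} · (x - mu) = (-0.2535, 0.6901).
  (x - mu)^T · [Sigma^{-1} · (x - mu)] = (-3)·(-0.2535) + (2)·(0.6901) = 2.1408.

Step 4 — take square root: d = √(2.1408) ≈ 1.4632.

d(x, mu) = √(2.1408) ≈ 1.4632


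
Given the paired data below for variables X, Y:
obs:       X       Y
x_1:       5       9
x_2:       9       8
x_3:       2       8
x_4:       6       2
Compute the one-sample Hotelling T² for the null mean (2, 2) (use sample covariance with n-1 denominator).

Step 1 — sample mean vector:
  mean(X) = (5 + 9 + 2 + 6) / 4 = 22/4 = 5.5
  mean(Y) = (9 + 8 + 8 + 2) / 4 = 27/4 = 6.75
  x̄ = (5.5, 6.75),  deviation x̄ - mu_0 = (5.5, 6.75) - (2, 2) = (3.5, 4.75).

Step 2 — sample covariance matrix, S[i,j] = (1/(n-1)) · Σ_k (x_{k,i} - mean_i) · (x_{k,j} - mean_j), divisor n-1 = 3:
  S[X,X] = ((-0.5)·(-0.5) + (3.5)·(3.5) + (-3.5)·(-3.5) + (0.5)·(0.5)) / 3 = 25/3 = 8.3333
  S[X,Y] = ((-0.5)·(2.25) + (3.5)·(1.25) + (-3.5)·(1.25) + (0.5)·(-4.75)) / 3 = -3.5/3 = -1.1667
  S[Y,Y] = ((2.25)·(2.25) + (1.25)·(1.25) + (1.25)·(1.25) + (-4.75)·(-4.75)) / 3 = 30.75/3 = 10.25
  S = [[8.3333, -1.1667],
 [-1.1667, 10.25]].

Step 3 — invert S. det(S) = 8.3333·10.25 - (-1.1667)² = 84.0556.
  S^{-1} = (1/det) · [[d, -b], [-b, a]] = [[0.1219, 0.0139],
 [0.0139, 0.0991]].

Step 4 — quadratic form (x̄ - mu_0)^T · S^{-1} · (x̄ - mu_0):
  S^{-1} · (x̄ - mu_0) = (0.4927, 0.5195),
  (x̄ - mu_0)^T · [...] = (3.5)·(0.4927) + (4.75)·(0.5195) = 4.1922.

Step 5 — scale by n: T² = 4 · 4.1922 = 16.7687.

T² ≈ 16.7687


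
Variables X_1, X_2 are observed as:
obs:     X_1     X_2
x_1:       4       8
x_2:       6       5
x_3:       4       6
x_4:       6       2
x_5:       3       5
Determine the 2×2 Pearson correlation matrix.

Step 1 — column means:
  mean(X_1) = (4 + 6 + 4 + 6 + 3) / 5 = 23/5 = 4.6
  mean(X_2) = (8 + 5 + 6 + 2 + 5) / 5 = 26/5 = 5.2

Step 2 — sample variances and covariances s[i,j] = (1/(n-1)) · Σ_k (x_{k,i} - mean_i) · (x_{k,j} - mean_j), with n-1 = 4:
  s[X_1,X_1] = ((-0.6)·(-0.6) + (1.4)·(1.4) + (-0.6)·(-0.6) + (1.4)·(1.4) + (-1.6)·(-1.6)) / 4 = 7.2/4 = 1.8
  s[X_1,X_2] = ((-0.6)·(2.8) + (1.4)·(-0.2) + (-0.6)·(0.8) + (1.4)·(-3.2) + (-1.6)·(-0.2)) / 4 = -6.6/4 = -1.65
  s[X_2,X_2] = ((2.8)·(2.8) + (-0.2)·(-0.2) + (0.8)·(0.8) + (-3.2)·(-3.2) + (-0.2)·(-0.2)) / 4 = 18.8/4 = 4.7
  Sample standard deviations s_i = √(s[i,i]):
  s(X_1) = √(1.8) = 1.3416
  s(X_2) = √(4.7) = 2.1679

Step 3 — r_{ij} = s_{ij} / (s_i · s_j):
  r[X_1,X_1] = 1 (diagonal).
  r[X_1,X_2] = -1.65 / (1.3416 · 2.1679) = -1.65 / 2.9086 = -0.5673
  r[X_2,X_2] = 1 (diagonal).

R is symmetric with unit diagonal. Assembling:

R = [[1, -0.5673],
 [-0.5673, 1]]
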